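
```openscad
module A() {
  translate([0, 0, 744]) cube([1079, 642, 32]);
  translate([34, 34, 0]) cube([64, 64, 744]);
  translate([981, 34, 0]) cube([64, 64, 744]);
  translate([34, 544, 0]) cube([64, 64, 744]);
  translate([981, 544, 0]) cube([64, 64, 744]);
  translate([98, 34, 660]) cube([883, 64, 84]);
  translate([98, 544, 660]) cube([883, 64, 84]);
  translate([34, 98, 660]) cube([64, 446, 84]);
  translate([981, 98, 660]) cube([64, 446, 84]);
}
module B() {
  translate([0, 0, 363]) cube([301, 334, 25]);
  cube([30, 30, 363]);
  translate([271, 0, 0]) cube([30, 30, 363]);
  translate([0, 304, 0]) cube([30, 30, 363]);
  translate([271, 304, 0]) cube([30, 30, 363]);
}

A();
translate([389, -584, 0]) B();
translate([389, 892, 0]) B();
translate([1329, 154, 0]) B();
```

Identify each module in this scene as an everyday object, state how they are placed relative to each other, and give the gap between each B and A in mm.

Each stool's nearest face is 250 mm from the table's bounding box.

A is a table. B is a stool. Three stools sit around the table at the −y, +y, +x sides. The gap between each stool and the table is 250 mm.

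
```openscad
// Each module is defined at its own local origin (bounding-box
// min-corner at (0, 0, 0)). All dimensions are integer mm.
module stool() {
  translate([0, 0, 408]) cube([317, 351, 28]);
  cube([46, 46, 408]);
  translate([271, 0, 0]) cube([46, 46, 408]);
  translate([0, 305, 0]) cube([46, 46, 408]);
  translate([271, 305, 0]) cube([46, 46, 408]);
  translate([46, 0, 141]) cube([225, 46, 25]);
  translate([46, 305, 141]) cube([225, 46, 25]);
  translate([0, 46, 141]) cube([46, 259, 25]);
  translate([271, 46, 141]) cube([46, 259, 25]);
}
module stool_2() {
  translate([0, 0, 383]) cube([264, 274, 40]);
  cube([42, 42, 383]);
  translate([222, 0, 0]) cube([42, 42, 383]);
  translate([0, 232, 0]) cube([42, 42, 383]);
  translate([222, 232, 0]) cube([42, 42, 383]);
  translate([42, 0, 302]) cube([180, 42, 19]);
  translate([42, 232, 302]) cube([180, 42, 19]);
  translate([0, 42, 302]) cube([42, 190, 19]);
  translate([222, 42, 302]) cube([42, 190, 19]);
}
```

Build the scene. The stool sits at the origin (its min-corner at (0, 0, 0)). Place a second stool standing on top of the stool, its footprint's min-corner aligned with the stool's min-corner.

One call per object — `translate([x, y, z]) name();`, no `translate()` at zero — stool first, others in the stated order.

stool();
translate([0, 0, 436]) stool_2();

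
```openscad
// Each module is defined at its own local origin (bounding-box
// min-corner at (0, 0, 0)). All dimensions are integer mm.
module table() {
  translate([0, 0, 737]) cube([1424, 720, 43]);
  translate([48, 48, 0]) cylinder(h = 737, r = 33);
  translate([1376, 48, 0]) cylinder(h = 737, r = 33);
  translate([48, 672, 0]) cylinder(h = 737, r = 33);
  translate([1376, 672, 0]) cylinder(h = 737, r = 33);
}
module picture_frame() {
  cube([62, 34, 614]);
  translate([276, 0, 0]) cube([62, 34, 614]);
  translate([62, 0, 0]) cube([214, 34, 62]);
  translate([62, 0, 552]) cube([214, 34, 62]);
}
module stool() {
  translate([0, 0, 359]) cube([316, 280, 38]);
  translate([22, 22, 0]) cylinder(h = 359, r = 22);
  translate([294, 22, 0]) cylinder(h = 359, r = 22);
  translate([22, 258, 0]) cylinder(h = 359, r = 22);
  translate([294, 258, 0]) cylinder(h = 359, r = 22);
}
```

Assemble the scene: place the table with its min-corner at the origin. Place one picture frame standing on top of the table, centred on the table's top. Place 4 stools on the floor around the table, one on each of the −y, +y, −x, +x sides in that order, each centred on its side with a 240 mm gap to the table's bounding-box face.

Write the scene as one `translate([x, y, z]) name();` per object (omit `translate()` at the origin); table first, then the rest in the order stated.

table();
translate([543, 343, 780]) picture_frame();
translate([554, -520, 0]) stool();
translate([554, 960, 0]) stool();
translate([-556, 220, 0]) stool();
translate([1664, 220, 0]) stool();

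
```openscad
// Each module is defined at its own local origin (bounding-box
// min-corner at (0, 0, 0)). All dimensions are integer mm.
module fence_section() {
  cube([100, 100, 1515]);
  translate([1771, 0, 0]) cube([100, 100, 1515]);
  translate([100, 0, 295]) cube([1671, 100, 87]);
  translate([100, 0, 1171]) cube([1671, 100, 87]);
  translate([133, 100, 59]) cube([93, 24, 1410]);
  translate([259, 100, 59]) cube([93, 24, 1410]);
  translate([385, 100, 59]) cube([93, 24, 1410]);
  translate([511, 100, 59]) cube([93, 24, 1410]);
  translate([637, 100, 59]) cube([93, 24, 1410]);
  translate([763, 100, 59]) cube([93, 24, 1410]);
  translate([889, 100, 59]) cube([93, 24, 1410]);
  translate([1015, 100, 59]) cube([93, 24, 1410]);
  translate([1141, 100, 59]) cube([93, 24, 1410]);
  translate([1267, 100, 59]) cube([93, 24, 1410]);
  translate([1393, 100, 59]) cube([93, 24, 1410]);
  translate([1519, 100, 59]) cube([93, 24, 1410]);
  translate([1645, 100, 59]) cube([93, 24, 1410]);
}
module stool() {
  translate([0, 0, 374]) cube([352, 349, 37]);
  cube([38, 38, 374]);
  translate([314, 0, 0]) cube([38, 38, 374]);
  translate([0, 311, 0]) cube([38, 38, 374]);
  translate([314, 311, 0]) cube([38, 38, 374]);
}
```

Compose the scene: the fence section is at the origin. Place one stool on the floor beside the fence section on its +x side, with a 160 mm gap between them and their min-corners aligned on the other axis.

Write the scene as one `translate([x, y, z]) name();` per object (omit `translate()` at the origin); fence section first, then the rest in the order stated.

fence_section();
translate([2031, 0, 0]) stool();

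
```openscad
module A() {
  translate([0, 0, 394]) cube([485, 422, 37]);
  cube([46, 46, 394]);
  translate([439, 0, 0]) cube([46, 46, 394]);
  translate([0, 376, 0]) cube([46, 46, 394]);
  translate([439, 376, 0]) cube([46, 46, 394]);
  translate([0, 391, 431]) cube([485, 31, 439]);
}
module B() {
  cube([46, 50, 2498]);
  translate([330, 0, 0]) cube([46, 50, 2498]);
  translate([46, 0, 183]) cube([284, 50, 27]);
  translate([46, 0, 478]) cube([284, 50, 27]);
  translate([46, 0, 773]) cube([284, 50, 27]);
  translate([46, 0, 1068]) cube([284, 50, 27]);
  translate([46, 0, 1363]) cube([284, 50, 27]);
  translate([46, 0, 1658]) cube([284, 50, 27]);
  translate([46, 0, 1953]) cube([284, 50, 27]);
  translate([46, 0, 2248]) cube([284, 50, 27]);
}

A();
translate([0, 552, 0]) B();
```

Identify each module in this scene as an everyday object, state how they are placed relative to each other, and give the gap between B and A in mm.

The ladder's nearest face is 130 mm from the chair's +y face.

A is a chair. B is a ladder. The ladder is on the floor beside the chair on its +y side. The gap between the ladder and the chair is 130 mm.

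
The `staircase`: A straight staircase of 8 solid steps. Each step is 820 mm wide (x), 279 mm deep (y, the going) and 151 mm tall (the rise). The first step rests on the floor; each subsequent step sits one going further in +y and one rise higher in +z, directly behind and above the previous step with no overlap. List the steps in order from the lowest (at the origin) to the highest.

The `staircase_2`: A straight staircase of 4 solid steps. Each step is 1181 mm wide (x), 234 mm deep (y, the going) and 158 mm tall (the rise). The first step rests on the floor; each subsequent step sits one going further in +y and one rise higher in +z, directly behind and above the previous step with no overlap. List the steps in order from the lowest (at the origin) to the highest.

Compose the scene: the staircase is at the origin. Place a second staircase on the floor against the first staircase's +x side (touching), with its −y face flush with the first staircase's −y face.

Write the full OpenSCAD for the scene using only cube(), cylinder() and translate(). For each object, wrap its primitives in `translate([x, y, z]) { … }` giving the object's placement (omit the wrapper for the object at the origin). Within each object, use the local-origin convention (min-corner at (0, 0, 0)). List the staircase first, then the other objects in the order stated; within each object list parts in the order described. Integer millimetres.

cube([820, 279, 151]);
translate([0, 279, 151]) cube([820, 279, 151]);
translate([0, 558, 302]) cube([820, 279, 151]);
translate([0, 837, 453]) cube([820, 279, 151]);
translate([0, 1116, 604]) cube([820, 279, 151]);
translate([0, 1395, 755]) cube([820, 279, 151]);
translate([0, 1674, 906]) cube([820, 279, 151]);
translate([0, 1953, 1057]) cube([820, 279, 151]);
translate([820, 0, 0]) {
  cube([1181, 234, 158]);
  translate([0, 234, 158]) cube([1181, 234, 158]);
  translate([0, 468, 316]) cube([1181, 234, 158]);
  translate([0, 702, 474]) cube([1181, 234, 158]);
}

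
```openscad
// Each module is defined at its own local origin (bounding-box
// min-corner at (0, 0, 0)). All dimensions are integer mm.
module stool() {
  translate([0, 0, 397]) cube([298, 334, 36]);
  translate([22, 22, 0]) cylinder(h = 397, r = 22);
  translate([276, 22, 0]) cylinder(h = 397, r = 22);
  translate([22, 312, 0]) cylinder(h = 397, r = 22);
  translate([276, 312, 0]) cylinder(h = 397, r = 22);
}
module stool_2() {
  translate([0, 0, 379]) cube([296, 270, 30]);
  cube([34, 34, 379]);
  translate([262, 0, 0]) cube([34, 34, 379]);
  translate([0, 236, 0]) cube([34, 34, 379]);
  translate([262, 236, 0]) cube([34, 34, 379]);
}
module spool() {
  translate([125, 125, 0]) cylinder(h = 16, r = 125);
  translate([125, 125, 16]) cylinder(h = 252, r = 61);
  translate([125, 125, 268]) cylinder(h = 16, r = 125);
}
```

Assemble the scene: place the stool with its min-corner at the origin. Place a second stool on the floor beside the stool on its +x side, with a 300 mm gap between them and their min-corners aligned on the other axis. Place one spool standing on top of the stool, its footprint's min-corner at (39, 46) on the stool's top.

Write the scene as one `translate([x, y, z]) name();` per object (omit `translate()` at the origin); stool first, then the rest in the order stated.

stool();
translate([598, 0, 0]) stool_2();
translate([39, 46, 433]) spool();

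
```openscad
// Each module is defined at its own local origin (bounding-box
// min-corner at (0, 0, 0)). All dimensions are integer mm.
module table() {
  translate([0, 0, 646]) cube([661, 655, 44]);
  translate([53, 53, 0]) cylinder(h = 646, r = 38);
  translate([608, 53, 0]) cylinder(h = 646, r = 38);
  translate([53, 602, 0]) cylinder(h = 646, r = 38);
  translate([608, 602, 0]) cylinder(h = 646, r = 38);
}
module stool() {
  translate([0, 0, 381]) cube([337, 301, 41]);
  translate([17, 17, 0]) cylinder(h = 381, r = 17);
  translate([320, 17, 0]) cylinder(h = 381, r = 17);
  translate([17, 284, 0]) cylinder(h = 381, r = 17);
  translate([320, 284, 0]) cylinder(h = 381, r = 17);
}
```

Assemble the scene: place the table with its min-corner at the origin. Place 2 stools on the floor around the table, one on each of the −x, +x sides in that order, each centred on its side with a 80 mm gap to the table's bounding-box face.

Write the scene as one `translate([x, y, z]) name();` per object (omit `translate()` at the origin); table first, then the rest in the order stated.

table();
translate([-417, 177, 0]) stool();
translate([741, 177, 0]) stool();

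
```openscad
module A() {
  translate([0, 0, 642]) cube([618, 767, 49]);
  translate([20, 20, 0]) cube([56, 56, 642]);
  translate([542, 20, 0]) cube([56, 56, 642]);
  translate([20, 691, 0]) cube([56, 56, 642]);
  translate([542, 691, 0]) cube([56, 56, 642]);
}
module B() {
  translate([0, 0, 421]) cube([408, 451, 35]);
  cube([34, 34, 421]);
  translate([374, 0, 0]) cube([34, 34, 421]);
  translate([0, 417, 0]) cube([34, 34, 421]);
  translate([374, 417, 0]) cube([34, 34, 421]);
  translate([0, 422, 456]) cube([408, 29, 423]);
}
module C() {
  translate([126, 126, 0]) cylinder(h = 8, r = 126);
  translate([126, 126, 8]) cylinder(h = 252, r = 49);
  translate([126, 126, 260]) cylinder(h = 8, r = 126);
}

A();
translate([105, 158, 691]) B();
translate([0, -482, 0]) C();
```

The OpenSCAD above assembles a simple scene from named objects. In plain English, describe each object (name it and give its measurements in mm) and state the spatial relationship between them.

A is a table with a 618×767 mm rectangular top, 49 mm thick, top surface at z = 691 mm, supported by four 56×56 mm square legs, each inset 20 mm from the nearest pair of top edges, running from the floor.

B is a chair: 408×451 mm seat, 35 mm thick, top at z = 456 mm, on four 34 mm square corner legs flush with the seat edges. A 29 mm thick backrest slab spans the full seat width, extending 423 mm above the seat top, its back face flush with the seat's +y edge.

C is a spool: two coaxial disc flanges of radius 126 mm and thickness 8 mm, joined by a core cylinder of radius 49 mm and height 252 mm. The lower flange rests on z = 0 and the three cylinders share a vertical axis.

The chair is on top of the table, centred. The spool is on the floor beside the table on its −y side.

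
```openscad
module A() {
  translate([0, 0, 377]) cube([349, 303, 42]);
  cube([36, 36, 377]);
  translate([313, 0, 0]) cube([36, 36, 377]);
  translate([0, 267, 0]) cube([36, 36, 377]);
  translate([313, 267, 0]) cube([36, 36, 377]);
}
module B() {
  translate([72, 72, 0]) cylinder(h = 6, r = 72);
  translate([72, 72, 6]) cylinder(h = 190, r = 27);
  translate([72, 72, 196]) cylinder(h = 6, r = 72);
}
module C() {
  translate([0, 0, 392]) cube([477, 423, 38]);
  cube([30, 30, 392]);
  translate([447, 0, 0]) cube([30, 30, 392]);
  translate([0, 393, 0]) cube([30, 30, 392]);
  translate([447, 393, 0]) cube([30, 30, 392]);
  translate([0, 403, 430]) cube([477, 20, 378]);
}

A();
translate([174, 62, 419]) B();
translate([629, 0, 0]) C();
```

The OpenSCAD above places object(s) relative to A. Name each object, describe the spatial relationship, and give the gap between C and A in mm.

The chair's nearest face is 280 mm from the stool's +x face.

A is a stool. B is a spool. C is a chair. The spool is on top of the stool. The chair is on the floor beside the stool on its +x side. The gap between the chair and the stool is 280 mm.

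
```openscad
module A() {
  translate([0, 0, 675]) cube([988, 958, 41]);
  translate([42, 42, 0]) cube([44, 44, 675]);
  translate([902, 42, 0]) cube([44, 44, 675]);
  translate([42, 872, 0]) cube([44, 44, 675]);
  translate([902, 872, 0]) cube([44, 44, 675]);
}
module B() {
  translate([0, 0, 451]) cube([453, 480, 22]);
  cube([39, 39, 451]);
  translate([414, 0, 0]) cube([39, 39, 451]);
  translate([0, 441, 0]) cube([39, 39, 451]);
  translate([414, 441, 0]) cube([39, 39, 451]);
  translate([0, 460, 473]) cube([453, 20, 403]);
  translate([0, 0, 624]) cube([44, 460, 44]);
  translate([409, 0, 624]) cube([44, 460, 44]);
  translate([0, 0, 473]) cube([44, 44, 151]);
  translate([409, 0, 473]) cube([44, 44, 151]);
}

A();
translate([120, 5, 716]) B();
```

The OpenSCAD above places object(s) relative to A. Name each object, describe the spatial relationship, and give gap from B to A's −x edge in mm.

A is a table. B is a chair. The chair is on top of the table. The gap from the chair to the table's −x edge is 120 mm.

The chair's min-x is at 120; the table's min-x is 0; gap = 120 mm.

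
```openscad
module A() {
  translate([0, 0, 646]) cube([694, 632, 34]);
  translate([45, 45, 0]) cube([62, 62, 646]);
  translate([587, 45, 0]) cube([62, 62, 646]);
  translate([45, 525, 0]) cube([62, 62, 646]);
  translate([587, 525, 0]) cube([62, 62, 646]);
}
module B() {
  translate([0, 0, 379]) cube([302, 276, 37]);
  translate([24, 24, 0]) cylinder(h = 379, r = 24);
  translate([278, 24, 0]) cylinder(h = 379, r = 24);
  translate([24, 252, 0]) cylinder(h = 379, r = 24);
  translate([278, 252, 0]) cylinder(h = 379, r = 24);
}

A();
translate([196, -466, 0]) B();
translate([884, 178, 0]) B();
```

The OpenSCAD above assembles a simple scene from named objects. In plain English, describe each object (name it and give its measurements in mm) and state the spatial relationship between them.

A is a table with a 694×632 mm rectangular top, 34 mm thick, top surface at z = 680 mm, supported by four 62×62 mm square legs, each inset 45 mm from the nearest pair of top edges, running from the floor.

B is a four-legged stool. The seat is a 302×276×37 mm slab whose top surface is at z = 416 mm; four round legs, each 48 mm in diameter, run from the floor (z = 0) to the underside of the seat, each leg's axis is inset half a diameter from the nearest pair of seat edges (so the leg's bounding box is flush with the corner).

Two stools sit around the table at the −y, +x sides.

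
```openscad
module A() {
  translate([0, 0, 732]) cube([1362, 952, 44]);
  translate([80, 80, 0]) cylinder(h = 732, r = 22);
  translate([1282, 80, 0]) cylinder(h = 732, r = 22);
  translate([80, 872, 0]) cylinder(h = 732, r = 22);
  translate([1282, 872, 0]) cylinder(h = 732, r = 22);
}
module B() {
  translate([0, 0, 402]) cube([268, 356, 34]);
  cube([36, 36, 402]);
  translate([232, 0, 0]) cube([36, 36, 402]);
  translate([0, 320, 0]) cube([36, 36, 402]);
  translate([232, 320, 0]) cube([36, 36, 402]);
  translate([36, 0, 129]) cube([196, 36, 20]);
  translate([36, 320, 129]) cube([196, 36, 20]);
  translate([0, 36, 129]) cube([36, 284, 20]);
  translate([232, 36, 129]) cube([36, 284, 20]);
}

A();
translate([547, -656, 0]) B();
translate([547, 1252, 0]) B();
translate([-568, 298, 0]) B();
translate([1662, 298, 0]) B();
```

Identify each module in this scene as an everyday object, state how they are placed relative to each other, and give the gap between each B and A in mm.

Each stool's nearest face is 300 mm from the table's bounding box.

A is a table. B is a stool. Four stools sit around the table at the −y, +y, −x, +x sides. The gap between each stool and the table is 300 mm.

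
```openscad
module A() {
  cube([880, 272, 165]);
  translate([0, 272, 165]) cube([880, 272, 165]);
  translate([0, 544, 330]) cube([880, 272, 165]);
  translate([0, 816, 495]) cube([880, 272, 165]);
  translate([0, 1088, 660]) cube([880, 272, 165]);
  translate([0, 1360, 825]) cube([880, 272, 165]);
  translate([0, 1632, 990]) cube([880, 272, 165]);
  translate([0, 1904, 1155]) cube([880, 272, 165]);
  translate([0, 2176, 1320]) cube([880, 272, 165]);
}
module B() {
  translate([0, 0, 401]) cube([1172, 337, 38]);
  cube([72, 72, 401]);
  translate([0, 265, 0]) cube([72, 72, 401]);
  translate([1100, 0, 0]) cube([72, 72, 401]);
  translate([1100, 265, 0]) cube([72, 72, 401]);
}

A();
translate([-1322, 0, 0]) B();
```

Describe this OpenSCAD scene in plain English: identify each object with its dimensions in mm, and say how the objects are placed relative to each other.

A is a straight staircase of 9 solid steps. Each step is 880 mm wide (x), 272 mm deep (y, the going) and 165 mm tall (the rise). The first step rests on the floor; each subsequent step sits one going further in +y and one rise higher in +z, directly behind and above the previous step with no overlap.

B is a bench: a 1172×337 mm seat slab, 38 mm thick, top at z = 439 mm, on four 72×72 mm square legs flush with the seat corners and standing on z = 0.

The bench is on the floor beside the staircase on its −x side.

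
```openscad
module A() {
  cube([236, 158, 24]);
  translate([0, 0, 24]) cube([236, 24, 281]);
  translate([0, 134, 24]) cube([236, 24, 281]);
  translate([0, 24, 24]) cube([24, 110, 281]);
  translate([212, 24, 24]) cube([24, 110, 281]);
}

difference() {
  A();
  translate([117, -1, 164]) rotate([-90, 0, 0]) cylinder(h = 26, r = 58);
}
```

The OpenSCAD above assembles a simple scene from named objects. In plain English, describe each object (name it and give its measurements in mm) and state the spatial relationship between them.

A is an open-topped rectangular box: outside dimensions 236×158×305 mm, with a uniform wall and base thickness of 24 mm. The base is a full 236×158 slab on the floor; four walls sit on top of the base. The front and back walls (the −y and +y sides) span the full width; the two side walls fit between them.

The open box has a circular hole of radius 58 mm through its front wall, centred at (x = 117, z = 164).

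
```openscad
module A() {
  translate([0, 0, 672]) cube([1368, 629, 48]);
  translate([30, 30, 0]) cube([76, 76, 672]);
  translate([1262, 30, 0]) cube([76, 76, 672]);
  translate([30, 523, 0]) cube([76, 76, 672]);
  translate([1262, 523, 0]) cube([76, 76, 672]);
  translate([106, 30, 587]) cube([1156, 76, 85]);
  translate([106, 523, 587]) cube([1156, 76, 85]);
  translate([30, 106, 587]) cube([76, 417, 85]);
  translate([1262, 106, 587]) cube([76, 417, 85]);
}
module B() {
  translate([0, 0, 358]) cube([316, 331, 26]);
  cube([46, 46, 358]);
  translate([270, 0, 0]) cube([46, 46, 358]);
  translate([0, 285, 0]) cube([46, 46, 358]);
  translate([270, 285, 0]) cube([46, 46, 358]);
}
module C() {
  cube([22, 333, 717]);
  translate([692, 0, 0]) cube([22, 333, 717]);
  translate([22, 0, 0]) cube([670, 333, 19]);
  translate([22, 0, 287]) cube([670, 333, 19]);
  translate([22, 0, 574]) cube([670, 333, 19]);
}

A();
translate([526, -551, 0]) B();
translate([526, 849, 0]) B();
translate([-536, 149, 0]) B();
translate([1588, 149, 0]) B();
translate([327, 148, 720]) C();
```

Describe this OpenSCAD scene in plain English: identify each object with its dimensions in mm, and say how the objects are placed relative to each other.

A is a table: top 1368 mm (x) × 629 mm (y), 48 mm thick, upper face at z = 720 mm, on four 76×76 mm square legs, each inset 30 mm from the nearest pair of top edges, running from z = 0 to the bottom of the top. Four apron rails, 76 mm thick and 85 mm tall, run between adjacent legs with their top edges flush with the underside of the top and their outer faces flush with the legs' outer faces.

B is a simple wooden stool: a rectangular seat 316 mm (x) by 331 mm (y), 26 mm thick, top face at z = 384 mm, on four square legs, each 46×46 mm in cross-section. The legs rest on z = 0, each flush with a corner of the seat.

C is a bookshelf 714 mm wide overall, 333 mm deep and 717 mm tall. The two sides are 22 mm thick vertical panels. 3 horizontal shelves of 19 mm thickness span between the inner faces of the sides; the lowest shelf sits on the floor and shelves are stacked with a clear vertical gap of 268 mm between each pair.

Four stools sit around the table at the −y, +y, −x, +x sides. The bookshelf is on top of the table, centred.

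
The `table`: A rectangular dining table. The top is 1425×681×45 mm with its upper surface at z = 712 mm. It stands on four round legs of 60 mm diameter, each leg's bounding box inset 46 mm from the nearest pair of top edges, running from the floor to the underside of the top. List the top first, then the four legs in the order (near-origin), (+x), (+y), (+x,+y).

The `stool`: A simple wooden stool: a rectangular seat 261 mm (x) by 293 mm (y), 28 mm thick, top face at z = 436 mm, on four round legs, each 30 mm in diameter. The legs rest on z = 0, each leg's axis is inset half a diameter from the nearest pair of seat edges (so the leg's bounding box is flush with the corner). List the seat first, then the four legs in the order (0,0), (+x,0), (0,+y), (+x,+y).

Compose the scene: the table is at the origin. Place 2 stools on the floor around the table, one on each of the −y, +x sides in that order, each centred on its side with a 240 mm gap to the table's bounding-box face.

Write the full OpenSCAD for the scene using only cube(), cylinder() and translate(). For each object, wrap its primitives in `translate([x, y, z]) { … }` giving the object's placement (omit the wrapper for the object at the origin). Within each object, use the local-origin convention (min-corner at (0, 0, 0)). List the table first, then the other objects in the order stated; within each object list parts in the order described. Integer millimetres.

translate([0, 0, 667]) cube([1425, 681, 45]);
translate([76, 76, 0]) cylinder(h = 667, r = 30);
translate([1349, 76, 0]) cylinder(h = 667, r = 30);
translate([76, 605, 0]) cylinder(h = 667, r = 30);
translate([1349, 605, 0]) cylinder(h = 667, r = 30);
translate([582, -533, 0]) {
  translate([0, 0, 408]) cube([261, 293, 28]);
  translate([15, 15, 0]) cylinder(h = 408, r = 15);
  translate([246, 15, 0]) cylinder(h = 408, r = 15);
  translate([15, 278, 0]) cylinder(h = 408, r = 15);
  translate([246, 278, 0]) cylinder(h = 408, r = 15);
}
translate([1665, 194, 0]) {
  translate([0, 0, 408]) cube([261, 293, 28]);
  translate([15, 15, 0]) cylinder(h = 408, r = 15);
  translate([246, 15, 0]) cylinder(h = 408, r = 15);
  translate([15, 278, 0]) cylinder(h = 408, r = 15);
  translate([246, 278, 0]) cylinder(h = 408, r = 15);
}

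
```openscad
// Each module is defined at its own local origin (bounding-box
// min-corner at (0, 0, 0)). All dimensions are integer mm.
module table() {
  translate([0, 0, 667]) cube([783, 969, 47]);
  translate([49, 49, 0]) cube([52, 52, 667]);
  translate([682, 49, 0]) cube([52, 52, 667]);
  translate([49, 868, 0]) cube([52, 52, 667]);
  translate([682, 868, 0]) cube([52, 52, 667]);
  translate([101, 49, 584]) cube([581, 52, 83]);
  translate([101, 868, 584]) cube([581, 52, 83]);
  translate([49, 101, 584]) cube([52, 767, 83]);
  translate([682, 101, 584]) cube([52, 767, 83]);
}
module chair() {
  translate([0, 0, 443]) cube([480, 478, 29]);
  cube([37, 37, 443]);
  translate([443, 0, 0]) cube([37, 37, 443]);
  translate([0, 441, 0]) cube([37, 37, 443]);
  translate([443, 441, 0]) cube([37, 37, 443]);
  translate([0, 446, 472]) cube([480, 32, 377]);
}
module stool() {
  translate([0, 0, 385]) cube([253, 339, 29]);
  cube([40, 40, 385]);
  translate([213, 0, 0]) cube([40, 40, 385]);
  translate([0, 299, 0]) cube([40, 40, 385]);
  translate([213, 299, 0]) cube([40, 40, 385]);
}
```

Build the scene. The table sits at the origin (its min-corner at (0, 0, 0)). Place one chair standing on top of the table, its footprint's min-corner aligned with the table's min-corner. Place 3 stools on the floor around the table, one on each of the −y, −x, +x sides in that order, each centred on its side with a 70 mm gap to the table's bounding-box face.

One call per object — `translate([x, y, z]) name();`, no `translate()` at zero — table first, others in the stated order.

table();
translate([0, 0, 714]) chair();
translate([265, -409, 0]) stool();
translate([-323, 315, 0]) stool();
translate([853, 315, 0]) stool();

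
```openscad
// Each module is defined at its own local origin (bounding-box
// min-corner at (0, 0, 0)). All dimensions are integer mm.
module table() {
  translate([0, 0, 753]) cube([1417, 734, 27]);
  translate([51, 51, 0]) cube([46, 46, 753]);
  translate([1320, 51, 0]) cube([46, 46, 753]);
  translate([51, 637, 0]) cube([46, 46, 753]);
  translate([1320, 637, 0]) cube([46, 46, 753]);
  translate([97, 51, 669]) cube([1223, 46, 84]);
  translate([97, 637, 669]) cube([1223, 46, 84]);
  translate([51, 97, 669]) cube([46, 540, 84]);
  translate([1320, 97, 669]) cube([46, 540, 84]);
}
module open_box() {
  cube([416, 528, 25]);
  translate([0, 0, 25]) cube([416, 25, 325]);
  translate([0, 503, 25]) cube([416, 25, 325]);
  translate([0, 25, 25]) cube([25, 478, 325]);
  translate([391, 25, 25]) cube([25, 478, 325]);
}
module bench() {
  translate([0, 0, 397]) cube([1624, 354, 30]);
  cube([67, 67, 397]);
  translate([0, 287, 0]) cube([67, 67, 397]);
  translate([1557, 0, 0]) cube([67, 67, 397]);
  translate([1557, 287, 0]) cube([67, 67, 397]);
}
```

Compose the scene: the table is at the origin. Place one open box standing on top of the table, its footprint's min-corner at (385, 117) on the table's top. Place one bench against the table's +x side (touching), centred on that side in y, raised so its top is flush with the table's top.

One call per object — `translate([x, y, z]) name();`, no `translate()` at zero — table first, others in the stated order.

table();
translate([385, 117, 780]) open_box();
translate([1417, 190, 353]) bench();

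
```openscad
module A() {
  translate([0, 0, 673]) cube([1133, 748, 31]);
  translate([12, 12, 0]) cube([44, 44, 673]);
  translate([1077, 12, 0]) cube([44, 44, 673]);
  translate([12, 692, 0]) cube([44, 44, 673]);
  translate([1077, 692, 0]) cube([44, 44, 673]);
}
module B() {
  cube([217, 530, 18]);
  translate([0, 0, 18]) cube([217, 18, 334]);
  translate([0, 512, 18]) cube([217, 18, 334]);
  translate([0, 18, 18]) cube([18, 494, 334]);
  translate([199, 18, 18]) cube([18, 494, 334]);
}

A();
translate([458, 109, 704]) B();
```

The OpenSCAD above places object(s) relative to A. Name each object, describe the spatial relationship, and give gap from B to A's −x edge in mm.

A is a table. B is an open box. The open box is on top of the table, centred. The gap from the open box to the table's −x edge is 458 mm.

The open box's min-x is at 458; the table's min-x is 0; gap = 458 mm.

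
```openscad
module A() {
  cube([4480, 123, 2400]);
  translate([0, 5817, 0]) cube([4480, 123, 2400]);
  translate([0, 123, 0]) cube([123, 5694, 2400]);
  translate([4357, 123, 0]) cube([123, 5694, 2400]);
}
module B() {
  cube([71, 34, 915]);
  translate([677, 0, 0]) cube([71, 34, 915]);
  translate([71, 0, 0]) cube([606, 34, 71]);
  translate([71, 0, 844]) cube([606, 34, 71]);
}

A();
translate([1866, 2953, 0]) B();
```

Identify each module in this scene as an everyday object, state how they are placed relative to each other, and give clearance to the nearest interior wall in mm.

Clearances: x = 1743, y = 2830; minimum 1743 mm.

A is a house frame. B is a picture frame. The picture frame sits inside the house frame, centred. The clearance to the nearest interior wall is 1743 mm.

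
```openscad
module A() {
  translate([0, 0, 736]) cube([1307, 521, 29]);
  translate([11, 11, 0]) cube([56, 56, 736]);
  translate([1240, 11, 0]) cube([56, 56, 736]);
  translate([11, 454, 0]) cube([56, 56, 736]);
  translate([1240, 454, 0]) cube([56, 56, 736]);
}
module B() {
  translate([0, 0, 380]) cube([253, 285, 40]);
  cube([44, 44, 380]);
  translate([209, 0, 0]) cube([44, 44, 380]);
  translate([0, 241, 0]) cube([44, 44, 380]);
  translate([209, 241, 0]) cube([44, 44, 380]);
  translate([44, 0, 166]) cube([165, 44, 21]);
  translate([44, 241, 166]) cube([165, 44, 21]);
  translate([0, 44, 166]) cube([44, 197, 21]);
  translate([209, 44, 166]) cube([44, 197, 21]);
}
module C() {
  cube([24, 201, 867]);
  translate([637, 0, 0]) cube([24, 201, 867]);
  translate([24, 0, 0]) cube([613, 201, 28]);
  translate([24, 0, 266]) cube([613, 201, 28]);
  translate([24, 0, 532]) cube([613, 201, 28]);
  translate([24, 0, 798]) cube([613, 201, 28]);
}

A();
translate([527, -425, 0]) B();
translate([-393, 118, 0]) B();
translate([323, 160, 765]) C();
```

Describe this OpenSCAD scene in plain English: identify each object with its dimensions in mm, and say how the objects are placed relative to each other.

A is a table with a 1307×521 mm rectangular top, 29 mm thick, top surface at z = 765 mm, supported by four 56×56 mm square legs, each inset 11 mm from the nearest pair of top edges, running from the floor.

B is a four-legged stool. The seat is a 253×285×40 mm slab whose top surface is at z = 420 mm; four square legs, each 44×44 mm in cross-section, run from the floor (z = 0) to the underside of the seat, each flush with a corner of the seat. Four stretchers, 44 mm wide and 21 mm tall, connect adjacent legs with their undersides at z = 166 mm, each running between the inner faces of the legs it joins and aligned with the legs' outer faces on the other axis.

C is an open bookshelf. Two side panels, each 24 mm thick, 201 mm deep and 867 mm tall, stand 661 mm apart (outside-to-outside). Between them sit 4 shelves, each 28 mm thick and 201 mm deep, spanning the full gap between the sides. The bottom shelf rests on the floor (its underside at z = 0) and the clear gap between one shelf's top and the next shelf's underside is 238 mm.

Two stools sit around the table at the −y, −x sides. The bookshelf is on top of the table, centred.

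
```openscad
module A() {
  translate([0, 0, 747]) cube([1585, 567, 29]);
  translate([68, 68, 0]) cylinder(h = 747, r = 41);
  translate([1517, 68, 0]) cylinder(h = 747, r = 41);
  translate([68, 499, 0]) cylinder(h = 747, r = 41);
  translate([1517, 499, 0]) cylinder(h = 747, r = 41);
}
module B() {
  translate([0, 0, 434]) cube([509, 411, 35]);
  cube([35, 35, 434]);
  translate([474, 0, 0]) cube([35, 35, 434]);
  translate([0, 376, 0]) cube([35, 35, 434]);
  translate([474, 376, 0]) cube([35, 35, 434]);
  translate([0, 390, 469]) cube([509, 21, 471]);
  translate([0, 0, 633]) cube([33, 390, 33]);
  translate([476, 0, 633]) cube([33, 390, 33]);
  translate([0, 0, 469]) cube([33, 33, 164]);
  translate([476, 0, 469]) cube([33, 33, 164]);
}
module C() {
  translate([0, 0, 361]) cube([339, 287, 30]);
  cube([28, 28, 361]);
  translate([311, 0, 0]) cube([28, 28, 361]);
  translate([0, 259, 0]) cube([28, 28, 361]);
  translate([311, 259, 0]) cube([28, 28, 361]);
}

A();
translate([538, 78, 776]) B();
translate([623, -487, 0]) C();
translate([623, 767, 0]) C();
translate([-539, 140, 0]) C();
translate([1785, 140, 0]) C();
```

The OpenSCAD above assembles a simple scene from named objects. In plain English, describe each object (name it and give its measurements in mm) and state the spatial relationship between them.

A is a table with a 1585×567 mm rectangular top, 29 mm thick, top surface at z = 776 mm, supported by four round legs of 82 mm diameter, each leg's bounding box inset 27 mm from the nearest pair of top edges, running from the floor.

B is a chair: 509×411 mm seat, 35 mm thick, top at z = 469 mm, on four 35 mm square corner legs flush with the seat edges. A 21 mm thick backrest slab spans the full seat width, extending 471 mm above the seat top, its back face flush with the seat's +y edge. Two armrests of 33×33 mm section run along each side from the seat's front edge to the front of the backrest, top faces 197 mm above the seat top and outer faces flush with the seat's x-edges; a 33×33 mm post under the front of each armrest stands on the seat at the front corner.

C is a simple wooden stool: a rectangular seat 339 mm (x) by 287 mm (y), 30 mm thick, top face at z = 391 mm, on four square legs, each 28×28 mm in cross-section. The legs rest on z = 0, each flush with a corner of the seat.

The chair is on top of the table, centred. Four stools sit around the table at the −y, +y, −x, +x sides.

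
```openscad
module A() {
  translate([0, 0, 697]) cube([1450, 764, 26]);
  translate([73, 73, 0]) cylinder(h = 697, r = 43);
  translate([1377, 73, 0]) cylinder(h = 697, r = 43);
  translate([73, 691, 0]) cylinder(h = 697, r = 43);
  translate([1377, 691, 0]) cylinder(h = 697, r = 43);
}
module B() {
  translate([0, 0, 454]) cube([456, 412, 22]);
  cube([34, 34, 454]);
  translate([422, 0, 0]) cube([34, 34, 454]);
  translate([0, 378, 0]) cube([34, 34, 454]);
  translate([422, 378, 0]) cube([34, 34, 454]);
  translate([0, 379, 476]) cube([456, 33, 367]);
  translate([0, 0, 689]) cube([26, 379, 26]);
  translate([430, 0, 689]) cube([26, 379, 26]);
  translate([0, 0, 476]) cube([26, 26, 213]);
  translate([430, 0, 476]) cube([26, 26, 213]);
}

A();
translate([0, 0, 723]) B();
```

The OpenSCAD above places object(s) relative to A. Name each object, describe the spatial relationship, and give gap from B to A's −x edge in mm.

A is a table. B is a chair. The chair is on top of the table. The gap from the chair to the table's −x edge is 0 mm.

The chair's min-x is at 0; the table's min-x is 0; gap = 0 mm.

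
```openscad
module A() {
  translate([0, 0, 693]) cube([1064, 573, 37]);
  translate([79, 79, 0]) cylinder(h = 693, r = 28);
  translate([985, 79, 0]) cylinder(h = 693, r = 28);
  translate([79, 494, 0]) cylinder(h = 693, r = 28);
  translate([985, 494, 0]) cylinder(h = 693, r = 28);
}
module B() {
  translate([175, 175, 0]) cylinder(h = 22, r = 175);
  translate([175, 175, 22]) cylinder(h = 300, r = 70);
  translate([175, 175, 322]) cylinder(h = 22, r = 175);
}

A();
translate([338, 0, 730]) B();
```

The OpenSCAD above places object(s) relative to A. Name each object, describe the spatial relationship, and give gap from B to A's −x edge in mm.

The spool's min-x is at 338; the table's min-x is 0; gap = 338 mm.

A is a table. B is a spool. The spool is on top of the table. The gap from the spool to the table's −x edge is 338 mm.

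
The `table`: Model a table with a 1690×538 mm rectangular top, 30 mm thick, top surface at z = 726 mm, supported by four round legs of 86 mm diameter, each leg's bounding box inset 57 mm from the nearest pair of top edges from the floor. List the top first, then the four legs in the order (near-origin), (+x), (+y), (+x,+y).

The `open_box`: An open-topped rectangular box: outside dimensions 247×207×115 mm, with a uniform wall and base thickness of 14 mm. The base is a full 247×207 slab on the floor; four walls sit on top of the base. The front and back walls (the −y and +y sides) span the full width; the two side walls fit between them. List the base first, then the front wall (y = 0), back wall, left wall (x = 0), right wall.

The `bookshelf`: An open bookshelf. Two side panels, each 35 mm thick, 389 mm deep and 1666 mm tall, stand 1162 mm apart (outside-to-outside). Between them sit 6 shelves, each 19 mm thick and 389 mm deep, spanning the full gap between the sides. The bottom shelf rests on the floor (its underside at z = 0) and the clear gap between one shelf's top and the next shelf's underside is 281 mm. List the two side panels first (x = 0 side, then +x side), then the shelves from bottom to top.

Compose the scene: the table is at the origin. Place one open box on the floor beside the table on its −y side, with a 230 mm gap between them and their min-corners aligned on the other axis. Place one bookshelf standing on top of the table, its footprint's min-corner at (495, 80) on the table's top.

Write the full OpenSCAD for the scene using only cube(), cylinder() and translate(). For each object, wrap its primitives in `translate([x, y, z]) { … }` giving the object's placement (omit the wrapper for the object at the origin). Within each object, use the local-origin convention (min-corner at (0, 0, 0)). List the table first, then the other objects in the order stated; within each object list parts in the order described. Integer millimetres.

translate([0, 0, 696]) cube([1690, 538, 30]);
translate([100, 100, 0]) cylinder(h = 696, r = 43);
translate([1590, 100, 0]) cylinder(h = 696, r = 43);
translate([100, 438, 0]) cylinder(h = 696, r = 43);
translate([1590, 438, 0]) cylinder(h = 696, r = 43);
translate([0, -437, 0]) {
  cube([247, 207, 14]);
  translate([0, 0, 14]) cube([247, 14, 101]);
  translate([0, 193, 14]) cube([247, 14, 101]);
  translate([0, 14, 14]) cube([14, 179, 101]);
  translate([233, 14, 14]) cube([14, 179, 101]);
}
translate([495, 80, 726]) {
  cube([35, 389, 1666]);
  translate([1127, 0, 0]) cube([35, 389, 1666]);
  translate([35, 0, 0]) cube([1092, 389, 19]);
  translate([35, 0, 300]) cube([1092, 389, 19]);
  translate([35, 0, 600]) cube([1092, 389, 19]);
  translate([35, 0, 900]) cube([1092, 389, 19]);
  translate([35, 0, 1200]) cube([1092, 389, 19]);
  translate([35, 0, 1500]) cube([1092, 389, 19]);
}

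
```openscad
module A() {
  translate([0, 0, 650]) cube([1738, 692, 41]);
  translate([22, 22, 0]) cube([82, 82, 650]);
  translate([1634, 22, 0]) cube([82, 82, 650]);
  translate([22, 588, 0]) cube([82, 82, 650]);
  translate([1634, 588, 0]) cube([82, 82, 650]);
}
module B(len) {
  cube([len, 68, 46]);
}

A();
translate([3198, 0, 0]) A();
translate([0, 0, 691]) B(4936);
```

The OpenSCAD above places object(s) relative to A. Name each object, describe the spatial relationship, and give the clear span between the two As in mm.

A is a table. B is a beam. A beam spans the tops of two tables. The clear span between the two tables is 1460 mm.

Second table starts at x = 3198; first ends at x = 1738; clear span = 3198 − 1738 = 1460 mm.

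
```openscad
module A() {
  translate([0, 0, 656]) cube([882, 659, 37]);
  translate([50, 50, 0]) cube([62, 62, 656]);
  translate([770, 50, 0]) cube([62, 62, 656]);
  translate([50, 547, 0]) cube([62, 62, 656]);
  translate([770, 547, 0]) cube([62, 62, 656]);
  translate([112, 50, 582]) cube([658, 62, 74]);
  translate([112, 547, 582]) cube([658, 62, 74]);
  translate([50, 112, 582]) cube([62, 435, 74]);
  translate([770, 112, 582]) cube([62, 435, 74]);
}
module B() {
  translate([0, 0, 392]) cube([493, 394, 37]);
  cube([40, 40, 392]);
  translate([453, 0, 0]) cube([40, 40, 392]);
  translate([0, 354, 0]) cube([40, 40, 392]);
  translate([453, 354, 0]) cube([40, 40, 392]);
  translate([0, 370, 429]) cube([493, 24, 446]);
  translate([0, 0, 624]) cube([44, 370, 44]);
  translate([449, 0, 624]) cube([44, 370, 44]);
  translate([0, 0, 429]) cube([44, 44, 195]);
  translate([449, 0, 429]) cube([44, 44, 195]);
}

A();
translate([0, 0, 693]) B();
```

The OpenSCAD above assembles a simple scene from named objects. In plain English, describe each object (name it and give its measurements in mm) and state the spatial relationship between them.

A is a rectangular dining table. The top is 882×659×37 mm with its upper surface at z = 693 mm. It stands on four 62×62 mm square legs, each inset 50 mm from the nearest pair of top edges, running from the floor to the underside of the top. Four apron rails, 62 mm thick and 74 mm tall, run between adjacent legs with their top edges flush with the underside of the top and their outer faces flush with the legs' outer faces.

B is a chair: 493×394 mm seat, 37 mm thick, top at z = 429 mm, on four 40 mm square corner legs flush with the seat edges. A 24 mm thick backrest slab spans the full seat width, extending 446 mm above the seat top, its back face flush with the seat's +y edge. Two armrests of 44×44 mm section run along each side from the seat's front edge to the front of the backrest, top faces 239 mm above the seat top and outer faces flush with the seat's x-edges; a 44×44 mm post under the front of each armrest stands on the seat at the front corner.

The chair is on top of the table.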